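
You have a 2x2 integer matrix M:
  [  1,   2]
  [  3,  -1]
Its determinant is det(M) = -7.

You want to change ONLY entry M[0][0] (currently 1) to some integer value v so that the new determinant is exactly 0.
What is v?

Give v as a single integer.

Answer: -6

Derivation:
det is linear in entry M[0][0]: det = old_det + (v - 1) * C_00
Cofactor C_00 = -1
Want det = 0: -7 + (v - 1) * -1 = 0
  (v - 1) = 7 / -1 = -7
  v = 1 + (-7) = -6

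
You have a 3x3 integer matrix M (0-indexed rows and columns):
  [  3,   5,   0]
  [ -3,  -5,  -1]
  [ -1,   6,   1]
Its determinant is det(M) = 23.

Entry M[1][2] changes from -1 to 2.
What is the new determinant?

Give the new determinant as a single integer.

det is linear in row 1: changing M[1][2] by delta changes det by delta * cofactor(1,2).
Cofactor C_12 = (-1)^(1+2) * minor(1,2) = -23
Entry delta = 2 - -1 = 3
Det delta = 3 * -23 = -69
New det = 23 + -69 = -46

Answer: -46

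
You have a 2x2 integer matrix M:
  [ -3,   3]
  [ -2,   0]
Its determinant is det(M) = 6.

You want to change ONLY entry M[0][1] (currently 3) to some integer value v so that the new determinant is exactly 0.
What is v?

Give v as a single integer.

det is linear in entry M[0][1]: det = old_det + (v - 3) * C_01
Cofactor C_01 = 2
Want det = 0: 6 + (v - 3) * 2 = 0
  (v - 3) = -6 / 2 = -3
  v = 3 + (-3) = 0

Answer: 0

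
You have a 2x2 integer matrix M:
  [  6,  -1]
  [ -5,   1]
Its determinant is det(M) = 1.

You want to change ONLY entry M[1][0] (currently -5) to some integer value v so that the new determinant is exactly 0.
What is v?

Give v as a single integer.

Answer: -6

Derivation:
det is linear in entry M[1][0]: det = old_det + (v - -5) * C_10
Cofactor C_10 = 1
Want det = 0: 1 + (v - -5) * 1 = 0
  (v - -5) = -1 / 1 = -1
  v = -5 + (-1) = -6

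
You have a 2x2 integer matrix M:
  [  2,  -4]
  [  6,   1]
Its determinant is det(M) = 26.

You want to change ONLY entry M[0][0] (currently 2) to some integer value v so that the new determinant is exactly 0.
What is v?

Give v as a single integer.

det is linear in entry M[0][0]: det = old_det + (v - 2) * C_00
Cofactor C_00 = 1
Want det = 0: 26 + (v - 2) * 1 = 0
  (v - 2) = -26 / 1 = -26
  v = 2 + (-26) = -24

Answer: -24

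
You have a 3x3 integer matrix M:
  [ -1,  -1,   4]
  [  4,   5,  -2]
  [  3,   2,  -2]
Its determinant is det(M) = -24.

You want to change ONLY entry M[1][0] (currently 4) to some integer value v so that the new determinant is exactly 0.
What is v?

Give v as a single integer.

det is linear in entry M[1][0]: det = old_det + (v - 4) * C_10
Cofactor C_10 = 6
Want det = 0: -24 + (v - 4) * 6 = 0
  (v - 4) = 24 / 6 = 4
  v = 4 + (4) = 8

Answer: 8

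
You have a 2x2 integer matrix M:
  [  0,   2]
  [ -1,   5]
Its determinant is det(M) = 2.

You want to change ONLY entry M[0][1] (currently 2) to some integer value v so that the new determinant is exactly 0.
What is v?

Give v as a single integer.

det is linear in entry M[0][1]: det = old_det + (v - 2) * C_01
Cofactor C_01 = 1
Want det = 0: 2 + (v - 2) * 1 = 0
  (v - 2) = -2 / 1 = -2
  v = 2 + (-2) = 0

Answer: 0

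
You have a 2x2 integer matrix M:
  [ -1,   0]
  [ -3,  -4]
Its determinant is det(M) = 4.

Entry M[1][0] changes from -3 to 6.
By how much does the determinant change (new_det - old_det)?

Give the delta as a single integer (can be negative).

Answer: 0

Derivation:
Cofactor C_10 = 0
Entry delta = 6 - -3 = 9
Det delta = entry_delta * cofactor = 9 * 0 = 0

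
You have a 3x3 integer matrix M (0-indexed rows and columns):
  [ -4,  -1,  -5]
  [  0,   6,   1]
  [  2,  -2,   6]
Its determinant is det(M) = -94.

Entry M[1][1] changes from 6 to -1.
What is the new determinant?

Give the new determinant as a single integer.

det is linear in row 1: changing M[1][1] by delta changes det by delta * cofactor(1,1).
Cofactor C_11 = (-1)^(1+1) * minor(1,1) = -14
Entry delta = -1 - 6 = -7
Det delta = -7 * -14 = 98
New det = -94 + 98 = 4

Answer: 4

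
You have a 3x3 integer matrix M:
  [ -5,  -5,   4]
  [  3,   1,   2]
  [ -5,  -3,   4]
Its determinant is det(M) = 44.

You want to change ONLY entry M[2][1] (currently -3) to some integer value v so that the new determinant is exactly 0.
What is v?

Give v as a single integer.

det is linear in entry M[2][1]: det = old_det + (v - -3) * C_21
Cofactor C_21 = 22
Want det = 0: 44 + (v - -3) * 22 = 0
  (v - -3) = -44 / 22 = -2
  v = -3 + (-2) = -5

Answer: -5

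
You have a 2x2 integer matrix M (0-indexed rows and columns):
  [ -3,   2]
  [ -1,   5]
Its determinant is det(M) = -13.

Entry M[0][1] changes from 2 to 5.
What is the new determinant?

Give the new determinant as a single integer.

det is linear in row 0: changing M[0][1] by delta changes det by delta * cofactor(0,1).
Cofactor C_01 = (-1)^(0+1) * minor(0,1) = 1
Entry delta = 5 - 2 = 3
Det delta = 3 * 1 = 3
New det = -13 + 3 = -10

Answer: -10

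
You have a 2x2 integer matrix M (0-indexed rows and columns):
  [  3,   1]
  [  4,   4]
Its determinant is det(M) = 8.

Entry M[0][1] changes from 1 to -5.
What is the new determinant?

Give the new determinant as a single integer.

Answer: 32

Derivation:
det is linear in row 0: changing M[0][1] by delta changes det by delta * cofactor(0,1).
Cofactor C_01 = (-1)^(0+1) * minor(0,1) = -4
Entry delta = -5 - 1 = -6
Det delta = -6 * -4 = 24
New det = 8 + 24 = 32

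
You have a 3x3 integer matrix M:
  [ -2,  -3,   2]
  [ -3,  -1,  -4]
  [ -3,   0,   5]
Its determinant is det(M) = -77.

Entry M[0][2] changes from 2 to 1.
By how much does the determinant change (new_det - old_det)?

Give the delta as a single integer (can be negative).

Cofactor C_02 = -3
Entry delta = 1 - 2 = -1
Det delta = entry_delta * cofactor = -1 * -3 = 3

Answer: 3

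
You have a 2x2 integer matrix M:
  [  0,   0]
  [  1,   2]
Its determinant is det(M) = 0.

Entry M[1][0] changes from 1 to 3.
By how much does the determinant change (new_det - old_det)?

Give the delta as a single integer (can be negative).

Cofactor C_10 = 0
Entry delta = 3 - 1 = 2
Det delta = entry_delta * cofactor = 2 * 0 = 0

Answer: 0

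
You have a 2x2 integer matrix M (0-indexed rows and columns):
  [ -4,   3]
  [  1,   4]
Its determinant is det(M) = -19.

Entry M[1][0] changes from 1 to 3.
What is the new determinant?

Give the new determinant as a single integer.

det is linear in row 1: changing M[1][0] by delta changes det by delta * cofactor(1,0).
Cofactor C_10 = (-1)^(1+0) * minor(1,0) = -3
Entry delta = 3 - 1 = 2
Det delta = 2 * -3 = -6
New det = -19 + -6 = -25

Answer: -25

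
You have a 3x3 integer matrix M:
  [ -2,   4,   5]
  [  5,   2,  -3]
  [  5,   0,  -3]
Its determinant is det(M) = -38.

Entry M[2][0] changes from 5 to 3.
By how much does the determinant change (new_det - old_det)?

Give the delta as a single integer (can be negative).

Cofactor C_20 = -22
Entry delta = 3 - 5 = -2
Det delta = entry_delta * cofactor = -2 * -22 = 44

Answer: 44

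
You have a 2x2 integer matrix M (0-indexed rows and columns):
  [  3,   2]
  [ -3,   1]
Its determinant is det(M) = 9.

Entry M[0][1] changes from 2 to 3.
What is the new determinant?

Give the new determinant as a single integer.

Answer: 12

Derivation:
det is linear in row 0: changing M[0][1] by delta changes det by delta * cofactor(0,1).
Cofactor C_01 = (-1)^(0+1) * minor(0,1) = 3
Entry delta = 3 - 2 = 1
Det delta = 1 * 3 = 3
New det = 9 + 3 = 12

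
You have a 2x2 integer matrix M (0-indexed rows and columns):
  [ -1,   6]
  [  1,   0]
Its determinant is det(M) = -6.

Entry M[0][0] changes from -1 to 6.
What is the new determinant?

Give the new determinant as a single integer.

det is linear in row 0: changing M[0][0] by delta changes det by delta * cofactor(0,0).
Cofactor C_00 = (-1)^(0+0) * minor(0,0) = 0
Entry delta = 6 - -1 = 7
Det delta = 7 * 0 = 0
New det = -6 + 0 = -6

Answer: -6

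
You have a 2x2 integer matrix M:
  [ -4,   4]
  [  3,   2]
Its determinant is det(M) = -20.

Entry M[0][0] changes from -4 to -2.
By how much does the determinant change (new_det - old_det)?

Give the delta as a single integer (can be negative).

Answer: 4

Derivation:
Cofactor C_00 = 2
Entry delta = -2 - -4 = 2
Det delta = entry_delta * cofactor = 2 * 2 = 4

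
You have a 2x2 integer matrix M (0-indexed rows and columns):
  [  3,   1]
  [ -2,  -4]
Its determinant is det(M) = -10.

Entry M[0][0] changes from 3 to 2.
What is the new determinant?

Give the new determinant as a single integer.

Answer: -6

Derivation:
det is linear in row 0: changing M[0][0] by delta changes det by delta * cofactor(0,0).
Cofactor C_00 = (-1)^(0+0) * minor(0,0) = -4
Entry delta = 2 - 3 = -1
Det delta = -1 * -4 = 4
New det = -10 + 4 = -6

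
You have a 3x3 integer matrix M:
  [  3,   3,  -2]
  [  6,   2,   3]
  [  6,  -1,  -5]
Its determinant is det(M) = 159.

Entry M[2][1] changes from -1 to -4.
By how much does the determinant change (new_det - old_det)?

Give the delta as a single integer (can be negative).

Answer: 63

Derivation:
Cofactor C_21 = -21
Entry delta = -4 - -1 = -3
Det delta = entry_delta * cofactor = -3 * -21 = 63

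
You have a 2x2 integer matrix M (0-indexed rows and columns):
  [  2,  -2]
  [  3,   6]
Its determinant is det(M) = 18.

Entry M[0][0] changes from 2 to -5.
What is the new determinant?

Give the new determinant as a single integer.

det is linear in row 0: changing M[0][0] by delta changes det by delta * cofactor(0,0).
Cofactor C_00 = (-1)^(0+0) * minor(0,0) = 6
Entry delta = -5 - 2 = -7
Det delta = -7 * 6 = -42
New det = 18 + -42 = -24

Answer: -24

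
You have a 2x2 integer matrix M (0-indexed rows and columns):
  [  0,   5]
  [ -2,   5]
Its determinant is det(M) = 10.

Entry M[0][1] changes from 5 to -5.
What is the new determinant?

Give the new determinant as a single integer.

det is linear in row 0: changing M[0][1] by delta changes det by delta * cofactor(0,1).
Cofactor C_01 = (-1)^(0+1) * minor(0,1) = 2
Entry delta = -5 - 5 = -10
Det delta = -10 * 2 = -20
New det = 10 + -20 = -10

Answer: -10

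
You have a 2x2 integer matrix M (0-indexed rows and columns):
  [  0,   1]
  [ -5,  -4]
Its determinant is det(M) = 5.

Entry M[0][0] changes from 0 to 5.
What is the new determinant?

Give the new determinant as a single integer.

det is linear in row 0: changing M[0][0] by delta changes det by delta * cofactor(0,0).
Cofactor C_00 = (-1)^(0+0) * minor(0,0) = -4
Entry delta = 5 - 0 = 5
Det delta = 5 * -4 = -20
New det = 5 + -20 = -15

Answer: -15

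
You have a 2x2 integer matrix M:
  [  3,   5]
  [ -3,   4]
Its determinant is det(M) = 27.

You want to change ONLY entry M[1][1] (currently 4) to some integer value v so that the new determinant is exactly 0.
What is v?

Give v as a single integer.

Answer: -5

Derivation:
det is linear in entry M[1][1]: det = old_det + (v - 4) * C_11
Cofactor C_11 = 3
Want det = 0: 27 + (v - 4) * 3 = 0
  (v - 4) = -27 / 3 = -9
  v = 4 + (-9) = -5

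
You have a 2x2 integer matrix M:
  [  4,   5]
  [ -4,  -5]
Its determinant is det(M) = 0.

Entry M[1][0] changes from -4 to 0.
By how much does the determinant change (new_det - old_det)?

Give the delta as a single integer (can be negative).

Answer: -20

Derivation:
Cofactor C_10 = -5
Entry delta = 0 - -4 = 4
Det delta = entry_delta * cofactor = 4 * -5 = -20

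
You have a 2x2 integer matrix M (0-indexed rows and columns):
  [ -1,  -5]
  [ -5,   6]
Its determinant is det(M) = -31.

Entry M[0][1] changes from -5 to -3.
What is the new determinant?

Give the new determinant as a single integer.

det is linear in row 0: changing M[0][1] by delta changes det by delta * cofactor(0,1).
Cofactor C_01 = (-1)^(0+1) * minor(0,1) = 5
Entry delta = -3 - -5 = 2
Det delta = 2 * 5 = 10
New det = -31 + 10 = -21

Answer: -21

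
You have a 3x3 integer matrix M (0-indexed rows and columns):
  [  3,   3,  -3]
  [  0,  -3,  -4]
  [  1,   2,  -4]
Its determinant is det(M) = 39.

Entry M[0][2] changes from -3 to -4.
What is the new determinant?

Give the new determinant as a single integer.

det is linear in row 0: changing M[0][2] by delta changes det by delta * cofactor(0,2).
Cofactor C_02 = (-1)^(0+2) * minor(0,2) = 3
Entry delta = -4 - -3 = -1
Det delta = -1 * 3 = -3
New det = 39 + -3 = 36

Answer: 36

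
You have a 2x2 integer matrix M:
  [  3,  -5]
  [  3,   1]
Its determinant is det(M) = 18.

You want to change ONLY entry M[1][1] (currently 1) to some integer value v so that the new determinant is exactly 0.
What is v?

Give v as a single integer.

det is linear in entry M[1][1]: det = old_det + (v - 1) * C_11
Cofactor C_11 = 3
Want det = 0: 18 + (v - 1) * 3 = 0
  (v - 1) = -18 / 3 = -6
  v = 1 + (-6) = -5

Answer: -5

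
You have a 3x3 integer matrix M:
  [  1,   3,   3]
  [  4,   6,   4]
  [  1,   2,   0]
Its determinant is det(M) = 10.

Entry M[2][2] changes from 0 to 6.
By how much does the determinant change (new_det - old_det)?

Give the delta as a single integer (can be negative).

Cofactor C_22 = -6
Entry delta = 6 - 0 = 6
Det delta = entry_delta * cofactor = 6 * -6 = -36

Answer: -36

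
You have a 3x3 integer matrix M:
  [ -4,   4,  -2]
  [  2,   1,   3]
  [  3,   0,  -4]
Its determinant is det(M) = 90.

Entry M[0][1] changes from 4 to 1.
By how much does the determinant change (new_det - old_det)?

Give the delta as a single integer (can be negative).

Cofactor C_01 = 17
Entry delta = 1 - 4 = -3
Det delta = entry_delta * cofactor = -3 * 17 = -51

Answer: -51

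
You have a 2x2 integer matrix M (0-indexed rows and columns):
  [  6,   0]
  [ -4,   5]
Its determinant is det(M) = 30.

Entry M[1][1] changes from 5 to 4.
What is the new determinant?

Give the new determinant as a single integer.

Answer: 24

Derivation:
det is linear in row 1: changing M[1][1] by delta changes det by delta * cofactor(1,1).
Cofactor C_11 = (-1)^(1+1) * minor(1,1) = 6
Entry delta = 4 - 5 = -1
Det delta = -1 * 6 = -6
New det = 30 + -6 = 24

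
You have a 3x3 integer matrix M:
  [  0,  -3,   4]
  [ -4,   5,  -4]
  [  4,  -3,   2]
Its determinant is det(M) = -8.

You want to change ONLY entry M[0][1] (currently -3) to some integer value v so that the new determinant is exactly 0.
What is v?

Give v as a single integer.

Answer: -4

Derivation:
det is linear in entry M[0][1]: det = old_det + (v - -3) * C_01
Cofactor C_01 = -8
Want det = 0: -8 + (v - -3) * -8 = 0
  (v - -3) = 8 / -8 = -1
  v = -3 + (-1) = -4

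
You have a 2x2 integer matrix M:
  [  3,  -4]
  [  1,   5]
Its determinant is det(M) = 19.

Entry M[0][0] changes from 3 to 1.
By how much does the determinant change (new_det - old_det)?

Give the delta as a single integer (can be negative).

Answer: -10

Derivation:
Cofactor C_00 = 5
Entry delta = 1 - 3 = -2
Det delta = entry_delta * cofactor = -2 * 5 = -10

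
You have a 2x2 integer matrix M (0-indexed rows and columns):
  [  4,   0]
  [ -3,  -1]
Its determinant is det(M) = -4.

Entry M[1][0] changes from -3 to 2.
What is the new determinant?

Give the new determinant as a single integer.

Answer: -4

Derivation:
det is linear in row 1: changing M[1][0] by delta changes det by delta * cofactor(1,0).
Cofactor C_10 = (-1)^(1+0) * minor(1,0) = 0
Entry delta = 2 - -3 = 5
Det delta = 5 * 0 = 0
New det = -4 + 0 = -4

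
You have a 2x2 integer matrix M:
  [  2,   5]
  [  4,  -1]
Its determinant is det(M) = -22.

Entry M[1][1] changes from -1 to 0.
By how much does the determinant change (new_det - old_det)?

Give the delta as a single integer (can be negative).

Cofactor C_11 = 2
Entry delta = 0 - -1 = 1
Det delta = entry_delta * cofactor = 1 * 2 = 2

Answer: 2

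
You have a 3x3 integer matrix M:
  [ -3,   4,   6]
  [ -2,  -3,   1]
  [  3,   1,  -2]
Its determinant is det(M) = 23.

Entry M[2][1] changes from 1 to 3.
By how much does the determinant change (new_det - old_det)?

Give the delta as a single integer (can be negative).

Answer: -18

Derivation:
Cofactor C_21 = -9
Entry delta = 3 - 1 = 2
Det delta = entry_delta * cofactor = 2 * -9 = -18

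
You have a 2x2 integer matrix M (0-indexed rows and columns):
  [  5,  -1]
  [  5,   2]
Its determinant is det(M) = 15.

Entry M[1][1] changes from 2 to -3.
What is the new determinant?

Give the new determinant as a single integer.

det is linear in row 1: changing M[1][1] by delta changes det by delta * cofactor(1,1).
Cofactor C_11 = (-1)^(1+1) * minor(1,1) = 5
Entry delta = -3 - 2 = -5
Det delta = -5 * 5 = -25
New det = 15 + -25 = -10

Answer: -10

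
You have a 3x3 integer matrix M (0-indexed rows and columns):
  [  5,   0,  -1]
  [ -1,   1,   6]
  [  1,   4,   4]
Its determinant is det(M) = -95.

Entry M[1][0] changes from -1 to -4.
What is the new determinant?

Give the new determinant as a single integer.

Answer: -83

Derivation:
det is linear in row 1: changing M[1][0] by delta changes det by delta * cofactor(1,0).
Cofactor C_10 = (-1)^(1+0) * minor(1,0) = -4
Entry delta = -4 - -1 = -3
Det delta = -3 * -4 = 12
New det = -95 + 12 = -83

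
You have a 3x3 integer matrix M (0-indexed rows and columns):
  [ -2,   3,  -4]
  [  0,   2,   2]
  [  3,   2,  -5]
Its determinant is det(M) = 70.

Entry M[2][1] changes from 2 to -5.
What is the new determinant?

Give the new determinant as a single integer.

det is linear in row 2: changing M[2][1] by delta changes det by delta * cofactor(2,1).
Cofactor C_21 = (-1)^(2+1) * minor(2,1) = 4
Entry delta = -5 - 2 = -7
Det delta = -7 * 4 = -28
New det = 70 + -28 = 42

Answer: 42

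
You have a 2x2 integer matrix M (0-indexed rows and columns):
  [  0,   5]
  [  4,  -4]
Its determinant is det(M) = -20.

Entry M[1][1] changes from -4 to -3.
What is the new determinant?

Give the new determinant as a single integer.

det is linear in row 1: changing M[1][1] by delta changes det by delta * cofactor(1,1).
Cofactor C_11 = (-1)^(1+1) * minor(1,1) = 0
Entry delta = -3 - -4 = 1
Det delta = 1 * 0 = 0
New det = -20 + 0 = -20

Answer: -20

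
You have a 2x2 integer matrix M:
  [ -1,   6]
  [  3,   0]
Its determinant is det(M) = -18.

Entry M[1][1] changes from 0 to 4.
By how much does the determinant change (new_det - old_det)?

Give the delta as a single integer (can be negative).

Answer: -4

Derivation:
Cofactor C_11 = -1
Entry delta = 4 - 0 = 4
Det delta = entry_delta * cofactor = 4 * -1 = -4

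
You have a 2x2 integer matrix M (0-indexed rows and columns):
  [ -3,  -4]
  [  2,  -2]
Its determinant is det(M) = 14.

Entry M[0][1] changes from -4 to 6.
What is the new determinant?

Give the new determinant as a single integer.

Answer: -6

Derivation:
det is linear in row 0: changing M[0][1] by delta changes det by delta * cofactor(0,1).
Cofactor C_01 = (-1)^(0+1) * minor(0,1) = -2
Entry delta = 6 - -4 = 10
Det delta = 10 * -2 = -20
New det = 14 + -20 = -6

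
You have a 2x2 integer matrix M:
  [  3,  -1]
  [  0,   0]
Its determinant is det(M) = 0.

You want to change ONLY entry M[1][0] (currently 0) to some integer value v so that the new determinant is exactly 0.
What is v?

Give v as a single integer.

det is linear in entry M[1][0]: det = old_det + (v - 0) * C_10
Cofactor C_10 = 1
Want det = 0: 0 + (v - 0) * 1 = 0
  (v - 0) = 0 / 1 = 0
  v = 0 + (0) = 0

Answer: 0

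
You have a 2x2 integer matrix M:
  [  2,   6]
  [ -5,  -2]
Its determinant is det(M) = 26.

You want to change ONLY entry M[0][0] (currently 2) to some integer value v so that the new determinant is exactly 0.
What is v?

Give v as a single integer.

det is linear in entry M[0][0]: det = old_det + (v - 2) * C_00
Cofactor C_00 = -2
Want det = 0: 26 + (v - 2) * -2 = 0
  (v - 2) = -26 / -2 = 13
  v = 2 + (13) = 15

Answer: 15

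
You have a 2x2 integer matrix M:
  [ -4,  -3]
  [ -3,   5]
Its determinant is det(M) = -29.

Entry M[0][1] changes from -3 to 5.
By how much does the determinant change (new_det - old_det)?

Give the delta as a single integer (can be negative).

Cofactor C_01 = 3
Entry delta = 5 - -3 = 8
Det delta = entry_delta * cofactor = 8 * 3 = 24

Answer: 24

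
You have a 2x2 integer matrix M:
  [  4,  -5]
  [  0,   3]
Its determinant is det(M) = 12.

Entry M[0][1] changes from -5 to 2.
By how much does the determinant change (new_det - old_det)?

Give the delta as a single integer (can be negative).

Answer: 0

Derivation:
Cofactor C_01 = 0
Entry delta = 2 - -5 = 7
Det delta = entry_delta * cofactor = 7 * 0 = 0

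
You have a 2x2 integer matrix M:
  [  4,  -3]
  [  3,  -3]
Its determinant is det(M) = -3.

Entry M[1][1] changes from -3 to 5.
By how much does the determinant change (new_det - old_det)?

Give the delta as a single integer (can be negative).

Cofactor C_11 = 4
Entry delta = 5 - -3 = 8
Det delta = entry_delta * cofactor = 8 * 4 = 32

Answer: 32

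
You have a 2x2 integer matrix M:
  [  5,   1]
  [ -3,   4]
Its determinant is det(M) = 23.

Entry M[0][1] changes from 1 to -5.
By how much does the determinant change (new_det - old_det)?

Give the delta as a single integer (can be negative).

Cofactor C_01 = 3
Entry delta = -5 - 1 = -6
Det delta = entry_delta * cofactor = -6 * 3 = -18

Answer: -18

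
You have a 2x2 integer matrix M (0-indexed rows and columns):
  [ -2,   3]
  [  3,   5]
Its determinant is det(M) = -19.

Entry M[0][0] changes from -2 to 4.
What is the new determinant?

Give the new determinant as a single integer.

det is linear in row 0: changing M[0][0] by delta changes det by delta * cofactor(0,0).
Cofactor C_00 = (-1)^(0+0) * minor(0,0) = 5
Entry delta = 4 - -2 = 6
Det delta = 6 * 5 = 30
New det = -19 + 30 = 11

Answer: 11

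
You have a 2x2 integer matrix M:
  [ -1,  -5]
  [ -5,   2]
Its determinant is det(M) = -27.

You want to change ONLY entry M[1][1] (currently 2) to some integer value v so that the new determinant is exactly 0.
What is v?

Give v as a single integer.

Answer: -25

Derivation:
det is linear in entry M[1][1]: det = old_det + (v - 2) * C_11
Cofactor C_11 = -1
Want det = 0: -27 + (v - 2) * -1 = 0
  (v - 2) = 27 / -1 = -27
  v = 2 + (-27) = -25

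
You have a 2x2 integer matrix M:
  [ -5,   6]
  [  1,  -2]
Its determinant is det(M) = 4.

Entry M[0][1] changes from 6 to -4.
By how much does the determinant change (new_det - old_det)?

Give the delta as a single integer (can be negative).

Answer: 10

Derivation:
Cofactor C_01 = -1
Entry delta = -4 - 6 = -10
Det delta = entry_delta * cofactor = -10 * -1 = 10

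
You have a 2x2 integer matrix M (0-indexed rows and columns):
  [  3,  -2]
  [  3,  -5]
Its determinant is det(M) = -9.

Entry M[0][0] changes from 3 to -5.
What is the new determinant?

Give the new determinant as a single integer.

det is linear in row 0: changing M[0][0] by delta changes det by delta * cofactor(0,0).
Cofactor C_00 = (-1)^(0+0) * minor(0,0) = -5
Entry delta = -5 - 3 = -8
Det delta = -8 * -5 = 40
New det = -9 + 40 = 31

Answer: 31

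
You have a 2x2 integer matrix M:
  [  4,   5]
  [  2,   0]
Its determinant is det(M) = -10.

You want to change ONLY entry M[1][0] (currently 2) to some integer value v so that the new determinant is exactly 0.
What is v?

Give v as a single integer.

Answer: 0

Derivation:
det is linear in entry M[1][0]: det = old_det + (v - 2) * C_10
Cofactor C_10 = -5
Want det = 0: -10 + (v - 2) * -5 = 0
  (v - 2) = 10 / -5 = -2
  v = 2 + (-2) = 0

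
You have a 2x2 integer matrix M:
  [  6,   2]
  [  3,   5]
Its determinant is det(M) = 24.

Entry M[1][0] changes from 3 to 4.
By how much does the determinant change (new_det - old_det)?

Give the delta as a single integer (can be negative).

Cofactor C_10 = -2
Entry delta = 4 - 3 = 1
Det delta = entry_delta * cofactor = 1 * -2 = -2

Answer: -2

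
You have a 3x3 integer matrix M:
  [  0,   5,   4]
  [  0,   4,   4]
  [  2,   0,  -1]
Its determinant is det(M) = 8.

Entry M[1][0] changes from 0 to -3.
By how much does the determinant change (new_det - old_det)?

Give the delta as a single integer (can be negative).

Answer: -15

Derivation:
Cofactor C_10 = 5
Entry delta = -3 - 0 = -3
Det delta = entry_delta * cofactor = -3 * 5 = -15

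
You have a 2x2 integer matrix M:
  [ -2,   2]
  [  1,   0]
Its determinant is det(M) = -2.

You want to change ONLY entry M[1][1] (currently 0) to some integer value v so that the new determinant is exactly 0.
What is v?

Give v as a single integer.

Answer: -1

Derivation:
det is linear in entry M[1][1]: det = old_det + (v - 0) * C_11
Cofactor C_11 = -2
Want det = 0: -2 + (v - 0) * -2 = 0
  (v - 0) = 2 / -2 = -1
  v = 0 + (-1) = -1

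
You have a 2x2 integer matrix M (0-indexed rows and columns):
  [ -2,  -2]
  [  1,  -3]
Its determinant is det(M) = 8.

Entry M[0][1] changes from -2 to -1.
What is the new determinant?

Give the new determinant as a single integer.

det is linear in row 0: changing M[0][1] by delta changes det by delta * cofactor(0,1).
Cofactor C_01 = (-1)^(0+1) * minor(0,1) = -1
Entry delta = -1 - -2 = 1
Det delta = 1 * -1 = -1
New det = 8 + -1 = 7

Answer: 7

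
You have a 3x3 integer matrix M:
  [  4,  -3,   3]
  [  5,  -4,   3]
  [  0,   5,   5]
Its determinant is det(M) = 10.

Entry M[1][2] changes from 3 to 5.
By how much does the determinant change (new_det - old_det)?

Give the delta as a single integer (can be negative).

Cofactor C_12 = -20
Entry delta = 5 - 3 = 2
Det delta = entry_delta * cofactor = 2 * -20 = -40

Answer: -40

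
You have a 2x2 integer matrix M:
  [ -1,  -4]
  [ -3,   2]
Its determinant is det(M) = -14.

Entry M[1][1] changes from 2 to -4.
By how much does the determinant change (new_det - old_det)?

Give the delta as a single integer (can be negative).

Answer: 6

Derivation:
Cofactor C_11 = -1
Entry delta = -4 - 2 = -6
Det delta = entry_delta * cofactor = -6 * -1 = 6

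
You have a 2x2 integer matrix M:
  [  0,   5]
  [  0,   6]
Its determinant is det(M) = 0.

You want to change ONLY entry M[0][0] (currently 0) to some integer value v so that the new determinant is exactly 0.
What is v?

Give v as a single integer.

Answer: 0

Derivation:
det is linear in entry M[0][0]: det = old_det + (v - 0) * C_00
Cofactor C_00 = 6
Want det = 0: 0 + (v - 0) * 6 = 0
  (v - 0) = 0 / 6 = 0
  v = 0 + (0) = 0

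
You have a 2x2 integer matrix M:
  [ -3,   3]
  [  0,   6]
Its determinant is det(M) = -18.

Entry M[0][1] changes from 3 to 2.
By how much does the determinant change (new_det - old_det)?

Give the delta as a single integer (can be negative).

Answer: 0

Derivation:
Cofactor C_01 = 0
Entry delta = 2 - 3 = -1
Det delta = entry_delta * cofactor = -1 * 0 = 0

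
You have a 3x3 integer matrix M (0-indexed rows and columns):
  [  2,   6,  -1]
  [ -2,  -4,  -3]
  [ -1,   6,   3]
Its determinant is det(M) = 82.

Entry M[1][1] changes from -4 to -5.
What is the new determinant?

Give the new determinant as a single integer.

det is linear in row 1: changing M[1][1] by delta changes det by delta * cofactor(1,1).
Cofactor C_11 = (-1)^(1+1) * minor(1,1) = 5
Entry delta = -5 - -4 = -1
Det delta = -1 * 5 = -5
New det = 82 + -5 = 77

Answer: 77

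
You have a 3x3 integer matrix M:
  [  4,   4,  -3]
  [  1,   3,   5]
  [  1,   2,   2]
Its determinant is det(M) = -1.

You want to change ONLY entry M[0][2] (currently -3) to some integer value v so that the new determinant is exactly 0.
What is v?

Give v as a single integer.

Answer: -4

Derivation:
det is linear in entry M[0][2]: det = old_det + (v - -3) * C_02
Cofactor C_02 = -1
Want det = 0: -1 + (v - -3) * -1 = 0
  (v - -3) = 1 / -1 = -1
  v = -3 + (-1) = -4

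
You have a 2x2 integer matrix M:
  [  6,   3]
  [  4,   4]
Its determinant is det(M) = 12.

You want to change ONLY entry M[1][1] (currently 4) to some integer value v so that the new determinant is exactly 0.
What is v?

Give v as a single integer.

det is linear in entry M[1][1]: det = old_det + (v - 4) * C_11
Cofactor C_11 = 6
Want det = 0: 12 + (v - 4) * 6 = 0
  (v - 4) = -12 / 6 = -2
  v = 4 + (-2) = 2

Answer: 2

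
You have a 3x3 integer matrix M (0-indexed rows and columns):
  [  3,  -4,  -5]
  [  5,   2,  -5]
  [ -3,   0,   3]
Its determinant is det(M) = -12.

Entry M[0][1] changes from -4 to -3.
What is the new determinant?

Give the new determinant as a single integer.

det is linear in row 0: changing M[0][1] by delta changes det by delta * cofactor(0,1).
Cofactor C_01 = (-1)^(0+1) * minor(0,1) = 0
Entry delta = -3 - -4 = 1
Det delta = 1 * 0 = 0
New det = -12 + 0 = -12

Answer: -12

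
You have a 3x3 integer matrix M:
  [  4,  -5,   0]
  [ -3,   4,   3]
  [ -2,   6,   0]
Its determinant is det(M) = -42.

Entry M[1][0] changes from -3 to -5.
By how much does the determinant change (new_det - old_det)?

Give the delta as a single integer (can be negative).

Cofactor C_10 = 0
Entry delta = -5 - -3 = -2
Det delta = entry_delta * cofactor = -2 * 0 = 0

Answer: 0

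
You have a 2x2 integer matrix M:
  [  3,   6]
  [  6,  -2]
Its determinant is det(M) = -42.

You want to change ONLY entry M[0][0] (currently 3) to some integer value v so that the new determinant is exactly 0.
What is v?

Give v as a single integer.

Answer: -18

Derivation:
det is linear in entry M[0][0]: det = old_det + (v - 3) * C_00
Cofactor C_00 = -2
Want det = 0: -42 + (v - 3) * -2 = 0
  (v - 3) = 42 / -2 = -21
  v = 3 + (-21) = -18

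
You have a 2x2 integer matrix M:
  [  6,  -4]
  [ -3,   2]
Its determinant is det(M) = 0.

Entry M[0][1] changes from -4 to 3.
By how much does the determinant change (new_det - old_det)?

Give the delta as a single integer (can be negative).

Answer: 21

Derivation:
Cofactor C_01 = 3
Entry delta = 3 - -4 = 7
Det delta = entry_delta * cofactor = 7 * 3 = 21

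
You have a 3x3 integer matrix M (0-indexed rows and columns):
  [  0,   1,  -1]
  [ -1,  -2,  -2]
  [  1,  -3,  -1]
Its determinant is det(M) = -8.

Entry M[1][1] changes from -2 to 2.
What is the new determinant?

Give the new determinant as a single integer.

det is linear in row 1: changing M[1][1] by delta changes det by delta * cofactor(1,1).
Cofactor C_11 = (-1)^(1+1) * minor(1,1) = 1
Entry delta = 2 - -2 = 4
Det delta = 4 * 1 = 4
New det = -8 + 4 = -4

Answer: -4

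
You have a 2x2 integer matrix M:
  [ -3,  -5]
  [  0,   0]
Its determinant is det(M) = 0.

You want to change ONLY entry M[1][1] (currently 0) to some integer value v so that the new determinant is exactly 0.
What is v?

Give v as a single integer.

det is linear in entry M[1][1]: det = old_det + (v - 0) * C_11
Cofactor C_11 = -3
Want det = 0: 0 + (v - 0) * -3 = 0
  (v - 0) = 0 / -3 = 0
  v = 0 + (0) = 0

Answer: 0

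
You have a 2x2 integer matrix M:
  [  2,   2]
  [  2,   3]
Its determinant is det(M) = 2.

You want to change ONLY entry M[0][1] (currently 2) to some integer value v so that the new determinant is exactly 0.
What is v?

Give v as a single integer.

Answer: 3

Derivation:
det is linear in entry M[0][1]: det = old_det + (v - 2) * C_01
Cofactor C_01 = -2
Want det = 0: 2 + (v - 2) * -2 = 0
  (v - 2) = -2 / -2 = 1
  v = 2 + (1) = 3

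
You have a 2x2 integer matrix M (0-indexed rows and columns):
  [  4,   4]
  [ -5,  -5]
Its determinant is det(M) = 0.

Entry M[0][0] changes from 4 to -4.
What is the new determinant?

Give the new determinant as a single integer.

det is linear in row 0: changing M[0][0] by delta changes det by delta * cofactor(0,0).
Cofactor C_00 = (-1)^(0+0) * minor(0,0) = -5
Entry delta = -4 - 4 = -8
Det delta = -8 * -5 = 40
New det = 0 + 40 = 40

Answer: 40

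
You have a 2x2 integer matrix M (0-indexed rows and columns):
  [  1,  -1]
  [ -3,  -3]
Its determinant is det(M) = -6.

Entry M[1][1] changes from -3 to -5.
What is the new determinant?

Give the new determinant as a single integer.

det is linear in row 1: changing M[1][1] by delta changes det by delta * cofactor(1,1).
Cofactor C_11 = (-1)^(1+1) * minor(1,1) = 1
Entry delta = -5 - -3 = -2
Det delta = -2 * 1 = -2
New det = -6 + -2 = -8

Answer: -8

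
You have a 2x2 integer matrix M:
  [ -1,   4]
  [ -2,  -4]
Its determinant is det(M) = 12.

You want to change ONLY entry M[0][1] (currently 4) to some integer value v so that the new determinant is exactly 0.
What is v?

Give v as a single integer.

Answer: -2

Derivation:
det is linear in entry M[0][1]: det = old_det + (v - 4) * C_01
Cofactor C_01 = 2
Want det = 0: 12 + (v - 4) * 2 = 0
  (v - 4) = -12 / 2 = -6
  v = 4 + (-6) = -2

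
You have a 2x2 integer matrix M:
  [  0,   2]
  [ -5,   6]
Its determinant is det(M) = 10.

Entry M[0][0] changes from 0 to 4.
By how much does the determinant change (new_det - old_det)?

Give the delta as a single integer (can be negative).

Answer: 24

Derivation:
Cofactor C_00 = 6
Entry delta = 4 - 0 = 4
Det delta = entry_delta * cofactor = 4 * 6 = 24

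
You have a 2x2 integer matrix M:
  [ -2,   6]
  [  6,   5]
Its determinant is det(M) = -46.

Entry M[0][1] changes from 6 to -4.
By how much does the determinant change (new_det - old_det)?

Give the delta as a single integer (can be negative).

Answer: 60

Derivation:
Cofactor C_01 = -6
Entry delta = -4 - 6 = -10
Det delta = entry_delta * cofactor = -10 * -6 = 60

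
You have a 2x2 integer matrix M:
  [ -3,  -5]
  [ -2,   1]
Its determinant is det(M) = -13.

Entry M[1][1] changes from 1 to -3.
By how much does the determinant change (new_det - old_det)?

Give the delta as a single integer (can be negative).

Cofactor C_11 = -3
Entry delta = -3 - 1 = -4
Det delta = entry_delta * cofactor = -4 * -3 = 12

Answer: 12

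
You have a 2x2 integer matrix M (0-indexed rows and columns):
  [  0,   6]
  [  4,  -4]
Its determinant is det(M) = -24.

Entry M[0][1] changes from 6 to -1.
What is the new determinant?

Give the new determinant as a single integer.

Answer: 4

Derivation:
det is linear in row 0: changing M[0][1] by delta changes det by delta * cofactor(0,1).
Cofactor C_01 = (-1)^(0+1) * minor(0,1) = -4
Entry delta = -1 - 6 = -7
Det delta = -7 * -4 = 28
New det = -24 + 28 = 4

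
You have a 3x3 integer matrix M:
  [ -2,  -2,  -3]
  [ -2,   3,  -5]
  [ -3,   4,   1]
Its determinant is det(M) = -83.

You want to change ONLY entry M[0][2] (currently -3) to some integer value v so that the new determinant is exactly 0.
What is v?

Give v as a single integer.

det is linear in entry M[0][2]: det = old_det + (v - -3) * C_02
Cofactor C_02 = 1
Want det = 0: -83 + (v - -3) * 1 = 0
  (v - -3) = 83 / 1 = 83
  v = -3 + (83) = 80

Answer: 80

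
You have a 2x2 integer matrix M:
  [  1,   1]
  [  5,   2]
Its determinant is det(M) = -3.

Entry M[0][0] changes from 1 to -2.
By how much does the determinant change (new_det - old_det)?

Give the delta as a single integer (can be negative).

Cofactor C_00 = 2
Entry delta = -2 - 1 = -3
Det delta = entry_delta * cofactor = -3 * 2 = -6

Answer: -6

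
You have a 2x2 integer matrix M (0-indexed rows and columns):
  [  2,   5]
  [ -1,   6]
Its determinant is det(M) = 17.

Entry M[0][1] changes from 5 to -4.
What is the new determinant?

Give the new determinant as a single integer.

Answer: 8

Derivation:
det is linear in row 0: changing M[0][1] by delta changes det by delta * cofactor(0,1).
Cofactor C_01 = (-1)^(0+1) * minor(0,1) = 1
Entry delta = -4 - 5 = -9
Det delta = -9 * 1 = -9
New det = 17 + -9 = 8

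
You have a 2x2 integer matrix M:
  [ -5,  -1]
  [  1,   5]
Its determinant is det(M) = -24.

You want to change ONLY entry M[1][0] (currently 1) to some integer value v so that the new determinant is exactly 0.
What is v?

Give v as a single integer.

det is linear in entry M[1][0]: det = old_det + (v - 1) * C_10
Cofactor C_10 = 1
Want det = 0: -24 + (v - 1) * 1 = 0
  (v - 1) = 24 / 1 = 24
  v = 1 + (24) = 25

Answer: 25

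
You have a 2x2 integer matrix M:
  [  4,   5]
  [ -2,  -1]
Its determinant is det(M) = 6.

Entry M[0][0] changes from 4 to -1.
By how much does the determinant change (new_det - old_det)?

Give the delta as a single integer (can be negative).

Answer: 5

Derivation:
Cofactor C_00 = -1
Entry delta = -1 - 4 = -5
Det delta = entry_delta * cofactor = -5 * -1 = 5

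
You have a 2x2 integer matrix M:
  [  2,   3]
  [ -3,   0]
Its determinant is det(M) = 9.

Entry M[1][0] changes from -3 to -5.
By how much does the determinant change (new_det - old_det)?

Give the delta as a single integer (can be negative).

Answer: 6

Derivation:
Cofactor C_10 = -3
Entry delta = -5 - -3 = -2
Det delta = entry_delta * cofactor = -2 * -3 = 6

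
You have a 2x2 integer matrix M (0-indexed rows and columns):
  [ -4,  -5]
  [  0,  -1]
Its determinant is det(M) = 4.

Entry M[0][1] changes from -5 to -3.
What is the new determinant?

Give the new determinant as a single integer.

Answer: 4

Derivation:
det is linear in row 0: changing M[0][1] by delta changes det by delta * cofactor(0,1).
Cofactor C_01 = (-1)^(0+1) * minor(0,1) = 0
Entry delta = -3 - -5 = 2
Det delta = 2 * 0 = 0
New det = 4 + 0 = 4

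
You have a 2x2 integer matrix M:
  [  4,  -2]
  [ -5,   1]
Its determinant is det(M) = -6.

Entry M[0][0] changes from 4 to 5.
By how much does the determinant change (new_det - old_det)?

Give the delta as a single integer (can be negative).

Cofactor C_00 = 1
Entry delta = 5 - 4 = 1
Det delta = entry_delta * cofactor = 1 * 1 = 1

Answer: 1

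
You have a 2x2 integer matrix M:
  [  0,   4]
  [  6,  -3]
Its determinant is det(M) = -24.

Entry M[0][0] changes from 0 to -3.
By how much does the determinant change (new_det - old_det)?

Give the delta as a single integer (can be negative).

Answer: 9

Derivation:
Cofactor C_00 = -3
Entry delta = -3 - 0 = -3
Det delta = entry_delta * cofactor = -3 * -3 = 9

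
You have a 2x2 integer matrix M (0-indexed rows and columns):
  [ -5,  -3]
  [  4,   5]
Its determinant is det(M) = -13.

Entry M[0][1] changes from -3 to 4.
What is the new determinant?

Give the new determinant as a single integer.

Answer: -41

Derivation:
det is linear in row 0: changing M[0][1] by delta changes det by delta * cofactor(0,1).
Cofactor C_01 = (-1)^(0+1) * minor(0,1) = -4
Entry delta = 4 - -3 = 7
Det delta = 7 * -4 = -28
New det = -13 + -28 = -41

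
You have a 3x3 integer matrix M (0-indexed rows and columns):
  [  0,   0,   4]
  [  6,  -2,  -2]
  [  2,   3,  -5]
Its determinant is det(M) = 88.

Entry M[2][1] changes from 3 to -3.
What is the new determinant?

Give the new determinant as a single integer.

det is linear in row 2: changing M[2][1] by delta changes det by delta * cofactor(2,1).
Cofactor C_21 = (-1)^(2+1) * minor(2,1) = 24
Entry delta = -3 - 3 = -6
Det delta = -6 * 24 = -144
New det = 88 + -144 = -56

Answer: -56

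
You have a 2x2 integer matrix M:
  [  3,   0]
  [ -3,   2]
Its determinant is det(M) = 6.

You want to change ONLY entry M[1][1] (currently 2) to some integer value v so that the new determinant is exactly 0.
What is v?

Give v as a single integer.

Answer: 0

Derivation:
det is linear in entry M[1][1]: det = old_det + (v - 2) * C_11
Cofactor C_11 = 3
Want det = 0: 6 + (v - 2) * 3 = 0
  (v - 2) = -6 / 3 = -2
  v = 2 + (-2) = 0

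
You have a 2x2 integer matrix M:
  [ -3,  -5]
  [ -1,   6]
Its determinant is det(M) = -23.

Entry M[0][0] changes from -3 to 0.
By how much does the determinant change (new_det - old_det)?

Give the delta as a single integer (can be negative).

Cofactor C_00 = 6
Entry delta = 0 - -3 = 3
Det delta = entry_delta * cofactor = 3 * 6 = 18

Answer: 18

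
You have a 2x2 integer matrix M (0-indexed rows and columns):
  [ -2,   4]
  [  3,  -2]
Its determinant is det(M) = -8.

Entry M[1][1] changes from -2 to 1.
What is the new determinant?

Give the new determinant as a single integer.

det is linear in row 1: changing M[1][1] by delta changes det by delta * cofactor(1,1).
Cofactor C_11 = (-1)^(1+1) * minor(1,1) = -2
Entry delta = 1 - -2 = 3
Det delta = 3 * -2 = -6
New det = -8 + -6 = -14

Answer: -14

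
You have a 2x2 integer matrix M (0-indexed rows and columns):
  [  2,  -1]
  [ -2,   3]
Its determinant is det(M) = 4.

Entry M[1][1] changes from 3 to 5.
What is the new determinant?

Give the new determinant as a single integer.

Answer: 8

Derivation:
det is linear in row 1: changing M[1][1] by delta changes det by delta * cofactor(1,1).
Cofactor C_11 = (-1)^(1+1) * minor(1,1) = 2
Entry delta = 5 - 3 = 2
Det delta = 2 * 2 = 4
New det = 4 + 4 = 8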